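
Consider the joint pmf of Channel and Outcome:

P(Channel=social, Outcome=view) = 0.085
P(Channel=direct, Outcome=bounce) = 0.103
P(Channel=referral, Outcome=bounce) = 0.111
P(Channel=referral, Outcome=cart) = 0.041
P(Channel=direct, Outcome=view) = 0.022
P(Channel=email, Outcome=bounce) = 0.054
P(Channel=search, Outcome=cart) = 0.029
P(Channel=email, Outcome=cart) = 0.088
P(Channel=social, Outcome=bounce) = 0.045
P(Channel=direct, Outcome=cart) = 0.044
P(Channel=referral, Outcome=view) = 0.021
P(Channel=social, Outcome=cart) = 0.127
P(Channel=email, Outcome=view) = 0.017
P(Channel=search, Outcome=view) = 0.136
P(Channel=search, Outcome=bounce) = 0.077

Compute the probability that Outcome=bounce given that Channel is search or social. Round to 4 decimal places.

P(Channel=search) = 0.077 + 0.136 + 0.029 = 0.242.
P(Channel=social) = 0.045 + 0.085 + 0.127 = 0.257.
P(Channel ∈ {search, social}) = 0.242 + 0.257 = 0.499; P(Outcome=bounce, Channel ∈ {search, social}) = 0.077 + 0.045 = 0.122.
P(Outcome=bounce | Channel ∈ {search, social}) = 0.122/0.499 = 0.2445.

0.2445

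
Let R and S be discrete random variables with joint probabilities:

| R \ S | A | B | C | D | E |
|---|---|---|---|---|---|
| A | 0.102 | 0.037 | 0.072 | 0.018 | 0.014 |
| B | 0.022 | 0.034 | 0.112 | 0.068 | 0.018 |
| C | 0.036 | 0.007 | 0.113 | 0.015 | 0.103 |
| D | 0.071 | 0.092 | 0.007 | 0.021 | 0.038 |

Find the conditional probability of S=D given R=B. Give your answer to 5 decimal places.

0.26772

P(R=B) = 0.022 + 0.034 + 0.112 + 0.068 + 0.018 = 0.254.
P(S=D | R=B) = 0.068/0.254 = 0.26772.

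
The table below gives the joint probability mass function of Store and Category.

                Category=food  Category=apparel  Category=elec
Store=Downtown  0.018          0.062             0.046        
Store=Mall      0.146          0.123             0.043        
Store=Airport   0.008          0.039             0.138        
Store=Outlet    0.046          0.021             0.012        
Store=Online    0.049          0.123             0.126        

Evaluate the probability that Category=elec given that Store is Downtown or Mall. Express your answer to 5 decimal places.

0.20320

P(Store=Downtown) = 0.018 + 0.062 + 0.046 = 0.126.
P(Store=Mall) = 0.146 + 0.123 + 0.043 = 0.312.
P(Store ∈ {Downtown, Mall}) = 0.126 + 0.312 = 0.438; P(Category=elec, Store ∈ {Downtown, Mall}) = 0.046 + 0.043 = 0.089.
P(Category=elec | Store ∈ {Downtown, Mall}) = 0.089/0.438 = 0.20320.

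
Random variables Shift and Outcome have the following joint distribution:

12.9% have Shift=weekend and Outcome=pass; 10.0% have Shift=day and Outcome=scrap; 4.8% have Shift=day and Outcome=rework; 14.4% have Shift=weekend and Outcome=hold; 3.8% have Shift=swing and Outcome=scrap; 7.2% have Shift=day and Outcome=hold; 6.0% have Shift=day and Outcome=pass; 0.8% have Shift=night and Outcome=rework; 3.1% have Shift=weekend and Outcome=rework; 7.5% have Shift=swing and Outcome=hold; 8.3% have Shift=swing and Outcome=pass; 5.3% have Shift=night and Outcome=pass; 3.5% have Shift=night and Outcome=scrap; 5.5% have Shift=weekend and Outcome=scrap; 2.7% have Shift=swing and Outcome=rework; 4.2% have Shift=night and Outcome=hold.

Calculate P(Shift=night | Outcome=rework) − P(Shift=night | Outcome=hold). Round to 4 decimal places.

P(Outcome=rework) = 0.048 + 0.027 + 0.008 + 0.031 = 0.114; P(Shift=night | Outcome=rework) = 0.008/0.114 = 0.07018.
P(Outcome=hold) = 0.072 + 0.075 + 0.042 + 0.144 = 0.333; P(Shift=night | Outcome=hold) = 0.042/0.333 = 0.12613.
Difference = -0.0560.

-0.0560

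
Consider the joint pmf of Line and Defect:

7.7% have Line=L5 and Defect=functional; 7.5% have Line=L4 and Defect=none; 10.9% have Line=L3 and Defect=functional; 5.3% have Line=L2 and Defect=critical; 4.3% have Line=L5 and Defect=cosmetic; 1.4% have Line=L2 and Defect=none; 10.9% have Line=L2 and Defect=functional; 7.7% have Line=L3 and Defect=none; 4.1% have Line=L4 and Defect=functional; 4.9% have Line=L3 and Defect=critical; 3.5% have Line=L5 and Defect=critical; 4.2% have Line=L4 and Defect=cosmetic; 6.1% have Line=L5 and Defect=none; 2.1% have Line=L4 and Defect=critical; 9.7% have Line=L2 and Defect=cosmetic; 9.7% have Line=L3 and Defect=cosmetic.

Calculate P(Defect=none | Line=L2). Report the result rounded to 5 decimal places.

0.05128

P(Line=L2) = 0.014 + 0.097 + 0.109 + 0.053 = 0.273.
P(Defect=none | Line=L2) = 0.014/0.273 = 0.05128.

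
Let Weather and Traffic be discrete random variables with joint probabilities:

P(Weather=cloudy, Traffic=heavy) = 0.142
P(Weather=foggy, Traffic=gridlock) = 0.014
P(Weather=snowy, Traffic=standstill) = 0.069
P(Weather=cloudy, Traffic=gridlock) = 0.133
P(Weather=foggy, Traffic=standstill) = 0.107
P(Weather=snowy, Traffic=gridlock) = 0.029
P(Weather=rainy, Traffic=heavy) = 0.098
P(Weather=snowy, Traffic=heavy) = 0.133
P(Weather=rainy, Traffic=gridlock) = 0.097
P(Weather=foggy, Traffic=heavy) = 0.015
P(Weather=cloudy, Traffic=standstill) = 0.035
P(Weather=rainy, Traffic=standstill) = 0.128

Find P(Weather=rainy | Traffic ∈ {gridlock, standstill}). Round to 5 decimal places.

0.36765

P(Traffic=gridlock) = 0.133 + 0.097 + 0.029 + 0.014 = 0.273.
P(Traffic=standstill) = 0.035 + 0.128 + 0.069 + 0.107 = 0.339.
P(Traffic ∈ {gridlock, standstill}) = 0.273 + 0.339 = 0.612; P(Weather=rainy, Traffic ∈ {gridlock, standstill}) = 0.097 + 0.128 = 0.225.
P(Weather=rainy | Traffic ∈ {gridlock, standstill}) = 0.225/0.612 = 0.36765.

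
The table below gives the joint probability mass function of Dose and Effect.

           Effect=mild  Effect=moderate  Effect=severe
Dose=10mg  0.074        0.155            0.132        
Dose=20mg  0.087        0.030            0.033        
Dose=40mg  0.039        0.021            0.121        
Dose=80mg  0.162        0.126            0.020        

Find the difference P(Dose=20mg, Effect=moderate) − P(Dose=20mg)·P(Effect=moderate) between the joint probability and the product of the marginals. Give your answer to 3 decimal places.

-0.020

P(Dose=20mg) = 0.087 + 0.030 + 0.033 = 0.150.
P(Effect=moderate) = 0.155 + 0.030 + 0.021 + 0.126 = 0.332.
P(Dose=20mg, Effect=moderate) − P(Dose=20mg)P(Effect=moderate) = 0.030 − 0.150×0.332 = -0.020.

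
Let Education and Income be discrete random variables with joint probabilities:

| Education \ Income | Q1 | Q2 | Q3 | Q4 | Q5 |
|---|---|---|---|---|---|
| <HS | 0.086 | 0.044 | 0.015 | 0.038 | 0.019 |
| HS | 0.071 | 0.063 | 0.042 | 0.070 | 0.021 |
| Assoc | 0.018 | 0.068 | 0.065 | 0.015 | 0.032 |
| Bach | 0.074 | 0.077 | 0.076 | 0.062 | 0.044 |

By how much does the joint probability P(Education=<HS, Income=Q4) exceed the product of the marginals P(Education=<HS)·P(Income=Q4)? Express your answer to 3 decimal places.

0.001

P(Education=<HS) = 0.086 + 0.044 + 0.015 + 0.038 + 0.019 = 0.202.
P(Income=Q4) = 0.038 + 0.070 + 0.015 + 0.062 = 0.185.
P(Education=<HS, Income=Q4) − P(Education=<HS)P(Income=Q4) = 0.038 − 0.202×0.185 = 0.001.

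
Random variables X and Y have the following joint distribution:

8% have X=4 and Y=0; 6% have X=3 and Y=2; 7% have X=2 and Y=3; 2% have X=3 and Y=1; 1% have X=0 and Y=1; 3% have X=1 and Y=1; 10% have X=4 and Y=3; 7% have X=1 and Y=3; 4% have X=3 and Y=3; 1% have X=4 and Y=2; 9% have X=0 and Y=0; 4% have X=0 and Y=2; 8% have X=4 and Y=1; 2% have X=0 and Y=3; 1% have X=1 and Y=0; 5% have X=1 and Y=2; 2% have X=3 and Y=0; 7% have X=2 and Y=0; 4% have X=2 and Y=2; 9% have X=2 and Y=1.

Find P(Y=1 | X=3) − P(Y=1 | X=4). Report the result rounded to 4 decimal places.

P(X=3) = 0.02 + 0.02 + 0.06 + 0.04 = 0.14; P(Y=1 | X=3) = 0.02/0.14 = 0.14286.
P(X=4) = 0.08 + 0.08 + 0.01 + 0.10 = 0.27; P(Y=1 | X=4) = 0.08/0.27 = 0.29630.
Difference = -0.1534.

-0.1534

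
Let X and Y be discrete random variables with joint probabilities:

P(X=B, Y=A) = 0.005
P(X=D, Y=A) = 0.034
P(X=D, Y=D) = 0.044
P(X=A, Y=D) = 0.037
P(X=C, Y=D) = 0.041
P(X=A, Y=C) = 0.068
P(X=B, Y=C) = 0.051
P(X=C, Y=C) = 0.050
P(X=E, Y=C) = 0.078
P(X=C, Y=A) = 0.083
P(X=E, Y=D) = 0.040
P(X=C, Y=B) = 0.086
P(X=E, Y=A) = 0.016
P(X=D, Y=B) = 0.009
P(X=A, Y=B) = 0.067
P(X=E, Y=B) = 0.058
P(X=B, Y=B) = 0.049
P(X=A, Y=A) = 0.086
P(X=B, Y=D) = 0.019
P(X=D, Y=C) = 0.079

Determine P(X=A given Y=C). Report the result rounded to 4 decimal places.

P(Y=C) = 0.068 + 0.051 + 0.050 + 0.079 + 0.078 = 0.326.
P(X=A | Y=C) = 0.068/0.326 = 0.2086.

0.2086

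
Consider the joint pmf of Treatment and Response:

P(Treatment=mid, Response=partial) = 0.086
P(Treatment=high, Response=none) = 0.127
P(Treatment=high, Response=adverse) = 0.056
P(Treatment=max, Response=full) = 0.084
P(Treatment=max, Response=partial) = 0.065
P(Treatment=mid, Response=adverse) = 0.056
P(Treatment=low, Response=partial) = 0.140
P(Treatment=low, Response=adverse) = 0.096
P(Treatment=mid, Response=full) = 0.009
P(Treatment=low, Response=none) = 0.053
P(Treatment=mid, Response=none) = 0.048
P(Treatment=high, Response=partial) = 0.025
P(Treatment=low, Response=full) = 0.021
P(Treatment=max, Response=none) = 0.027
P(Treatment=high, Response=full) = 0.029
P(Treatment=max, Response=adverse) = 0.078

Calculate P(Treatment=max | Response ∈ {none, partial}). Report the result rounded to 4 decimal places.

0.1611

P(Response=none) = 0.053 + 0.048 + 0.127 + 0.027 = 0.255.
P(Response=partial) = 0.140 + 0.086 + 0.025 + 0.065 = 0.316.
P(Response ∈ {none, partial}) = 0.255 + 0.316 = 0.571; P(Treatment=max, Response ∈ {none, partial}) = 0.027 + 0.065 = 0.092.
P(Treatment=max | Response ∈ {none, partial}) = 0.092/0.571 = 0.1611.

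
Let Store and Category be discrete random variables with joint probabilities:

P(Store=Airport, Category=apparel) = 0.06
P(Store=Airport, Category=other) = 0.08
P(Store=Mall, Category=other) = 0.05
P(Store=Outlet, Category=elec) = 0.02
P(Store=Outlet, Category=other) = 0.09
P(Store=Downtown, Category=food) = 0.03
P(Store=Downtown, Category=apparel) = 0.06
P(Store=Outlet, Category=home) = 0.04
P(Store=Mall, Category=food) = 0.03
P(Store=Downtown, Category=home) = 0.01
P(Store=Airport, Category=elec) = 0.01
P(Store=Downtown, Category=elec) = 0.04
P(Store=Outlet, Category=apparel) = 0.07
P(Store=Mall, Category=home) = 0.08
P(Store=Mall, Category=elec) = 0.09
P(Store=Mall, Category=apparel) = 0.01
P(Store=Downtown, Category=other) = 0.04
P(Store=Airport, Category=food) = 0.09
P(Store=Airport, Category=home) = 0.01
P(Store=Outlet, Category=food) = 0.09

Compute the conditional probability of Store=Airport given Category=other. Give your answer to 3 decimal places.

0.308

P(Category=other) = 0.04 + 0.05 + 0.08 + 0.09 = 0.26.
P(Store=Airport | Category=other) = 0.08/0.26 = 0.308.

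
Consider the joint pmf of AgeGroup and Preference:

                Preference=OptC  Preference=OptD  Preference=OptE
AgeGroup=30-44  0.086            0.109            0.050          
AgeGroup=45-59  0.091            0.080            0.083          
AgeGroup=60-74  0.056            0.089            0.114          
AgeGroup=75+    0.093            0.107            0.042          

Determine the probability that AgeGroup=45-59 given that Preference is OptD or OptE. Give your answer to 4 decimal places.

P(Preference=OptD) = 0.109 + 0.080 + 0.089 + 0.107 = 0.385.
P(Preference=OptE) = 0.050 + 0.083 + 0.114 + 0.042 = 0.289.
P(Preference ∈ {OptD, OptE}) = 0.385 + 0.289 = 0.674; P(AgeGroup=45-59, Preference ∈ {OptD, OptE}) = 0.080 + 0.083 = 0.163.
P(AgeGroup=45-59 | Preference ∈ {OptD, OptE}) = 0.163/0.674 = 0.2418.

0.2418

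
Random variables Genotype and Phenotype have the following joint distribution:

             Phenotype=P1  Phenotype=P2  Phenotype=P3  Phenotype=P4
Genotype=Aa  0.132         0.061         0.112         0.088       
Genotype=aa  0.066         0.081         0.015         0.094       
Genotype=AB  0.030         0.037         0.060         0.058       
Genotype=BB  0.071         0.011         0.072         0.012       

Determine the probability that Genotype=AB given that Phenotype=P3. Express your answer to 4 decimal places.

0.2317

P(Phenotype=P3) = 0.112 + 0.015 + 0.060 + 0.072 = 0.259.
P(Genotype=AB | Phenotype=P3) = 0.060/0.259 = 0.2317.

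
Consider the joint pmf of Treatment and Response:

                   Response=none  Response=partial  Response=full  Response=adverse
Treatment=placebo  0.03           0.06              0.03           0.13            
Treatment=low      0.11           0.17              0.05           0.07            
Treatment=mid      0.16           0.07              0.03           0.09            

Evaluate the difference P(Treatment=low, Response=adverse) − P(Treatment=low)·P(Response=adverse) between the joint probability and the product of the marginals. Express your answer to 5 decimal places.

-0.04600

P(Treatment=low) = 0.11 + 0.17 + 0.05 + 0.07 = 0.40.
P(Response=adverse) = 0.13 + 0.07 + 0.09 = 0.29.
P(Treatment=low, Response=adverse) − P(Treatment=low)P(Response=adverse) = 0.07 − 0.40×0.29 = -0.04600.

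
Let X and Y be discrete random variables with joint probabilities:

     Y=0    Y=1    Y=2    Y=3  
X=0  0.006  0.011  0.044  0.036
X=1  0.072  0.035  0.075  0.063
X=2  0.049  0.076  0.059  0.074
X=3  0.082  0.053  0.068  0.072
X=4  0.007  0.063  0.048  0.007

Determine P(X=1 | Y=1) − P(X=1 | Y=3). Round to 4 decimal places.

-0.1029

P(Y=1) = 0.011 + 0.035 + 0.076 + 0.053 + 0.063 = 0.238; P(X=1 | Y=1) = 0.035/0.238 = 0.14706.
P(Y=3) = 0.036 + 0.063 + 0.074 + 0.072 + 0.007 = 0.252; P(X=1 | Y=3) = 0.063/0.252 = 0.25000.
Difference = -0.1029.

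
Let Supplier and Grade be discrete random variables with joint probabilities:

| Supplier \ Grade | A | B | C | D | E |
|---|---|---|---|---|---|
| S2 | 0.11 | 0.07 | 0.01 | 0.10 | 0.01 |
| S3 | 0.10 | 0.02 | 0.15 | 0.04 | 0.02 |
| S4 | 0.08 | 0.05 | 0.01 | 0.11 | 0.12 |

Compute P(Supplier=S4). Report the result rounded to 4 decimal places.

0.3700

P(Supplier=S4) = 0.08 + 0.05 + 0.01 + 0.11 + 0.12 = 0.37.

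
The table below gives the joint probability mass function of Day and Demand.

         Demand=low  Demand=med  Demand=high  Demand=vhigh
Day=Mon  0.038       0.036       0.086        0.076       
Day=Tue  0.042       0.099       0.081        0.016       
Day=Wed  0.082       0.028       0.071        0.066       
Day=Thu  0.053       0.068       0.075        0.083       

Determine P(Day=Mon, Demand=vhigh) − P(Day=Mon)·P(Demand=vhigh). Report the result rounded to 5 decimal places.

P(Day=Mon) = 0.038 + 0.036 + 0.086 + 0.076 = 0.236.
P(Demand=vhigh) = 0.076 + 0.016 + 0.066 + 0.083 = 0.241.
P(Day=Mon, Demand=vhigh) − P(Day=Mon)P(Demand=vhigh) = 0.076 − 0.236×0.241 = 0.01912.

0.01912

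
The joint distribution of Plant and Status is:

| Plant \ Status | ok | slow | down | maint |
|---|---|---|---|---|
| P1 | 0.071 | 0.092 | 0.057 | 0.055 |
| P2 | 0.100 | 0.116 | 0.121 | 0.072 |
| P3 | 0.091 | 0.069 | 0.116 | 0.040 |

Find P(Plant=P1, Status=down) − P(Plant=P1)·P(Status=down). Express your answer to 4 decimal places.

P(Plant=P1) = 0.071 + 0.092 + 0.057 + 0.055 = 0.275.
P(Status=down) = 0.057 + 0.121 + 0.116 = 0.294.
P(Plant=P1, Status=down) − P(Plant=P1)P(Status=down) = 0.057 − 0.275×0.294 = -0.0239.

-0.0239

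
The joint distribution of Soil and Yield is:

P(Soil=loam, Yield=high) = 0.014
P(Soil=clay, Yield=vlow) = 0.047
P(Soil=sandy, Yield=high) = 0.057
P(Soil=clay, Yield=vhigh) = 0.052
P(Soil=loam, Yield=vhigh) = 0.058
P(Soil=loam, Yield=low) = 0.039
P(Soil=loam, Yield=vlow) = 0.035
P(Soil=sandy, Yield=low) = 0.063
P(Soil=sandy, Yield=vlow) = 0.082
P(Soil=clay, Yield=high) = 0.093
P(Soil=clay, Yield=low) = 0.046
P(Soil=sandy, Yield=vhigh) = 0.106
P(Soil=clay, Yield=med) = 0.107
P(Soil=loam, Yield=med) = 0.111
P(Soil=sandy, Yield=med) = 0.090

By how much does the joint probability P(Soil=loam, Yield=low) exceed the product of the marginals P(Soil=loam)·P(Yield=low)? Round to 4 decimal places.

P(Soil=loam) = 0.035 + 0.039 + 0.111 + 0.014 + 0.058 = 0.257.
P(Yield=low) = 0.063 + 0.039 + 0.046 = 0.148.
P(Soil=loam, Yield=low) − P(Soil=loam)P(Yield=low) = 0.039 − 0.257×0.148 = 0.0010.

0.0010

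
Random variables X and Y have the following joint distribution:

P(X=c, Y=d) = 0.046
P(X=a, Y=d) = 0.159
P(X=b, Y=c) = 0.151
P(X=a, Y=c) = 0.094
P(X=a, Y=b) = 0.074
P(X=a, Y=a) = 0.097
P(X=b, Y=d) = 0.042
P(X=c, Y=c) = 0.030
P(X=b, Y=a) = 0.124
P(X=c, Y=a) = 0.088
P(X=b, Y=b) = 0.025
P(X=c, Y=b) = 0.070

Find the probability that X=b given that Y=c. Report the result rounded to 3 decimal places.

0.549

P(Y=c) = 0.094 + 0.151 + 0.030 = 0.275.
P(X=b | Y=c) = 0.151/0.275 = 0.549.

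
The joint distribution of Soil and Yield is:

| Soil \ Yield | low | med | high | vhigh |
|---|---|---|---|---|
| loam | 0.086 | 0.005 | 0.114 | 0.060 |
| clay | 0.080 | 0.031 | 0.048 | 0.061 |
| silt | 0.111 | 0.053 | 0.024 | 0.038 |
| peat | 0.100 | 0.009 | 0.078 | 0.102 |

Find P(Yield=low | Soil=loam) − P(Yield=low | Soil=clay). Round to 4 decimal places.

P(Soil=loam) = 0.086 + 0.005 + 0.114 + 0.060 = 0.265; P(Yield=low | Soil=loam) = 0.086/0.265 = 0.32453.
P(Soil=clay) = 0.080 + 0.031 + 0.048 + 0.061 = 0.220; P(Yield=low | Soil=clay) = 0.080/0.220 = 0.36364.
Difference = -0.0391.

-0.0391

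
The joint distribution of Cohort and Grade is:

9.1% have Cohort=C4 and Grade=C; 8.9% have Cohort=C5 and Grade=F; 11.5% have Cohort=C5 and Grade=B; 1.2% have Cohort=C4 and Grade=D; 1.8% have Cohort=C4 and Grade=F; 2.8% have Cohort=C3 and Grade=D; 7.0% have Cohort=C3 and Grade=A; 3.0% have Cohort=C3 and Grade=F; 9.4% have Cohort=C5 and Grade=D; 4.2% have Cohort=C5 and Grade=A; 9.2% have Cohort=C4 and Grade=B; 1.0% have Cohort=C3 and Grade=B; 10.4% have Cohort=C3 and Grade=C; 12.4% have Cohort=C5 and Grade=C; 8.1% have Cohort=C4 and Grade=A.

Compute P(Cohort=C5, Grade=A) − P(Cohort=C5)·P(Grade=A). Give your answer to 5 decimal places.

P(Cohort=C5) = 0.042 + 0.115 + 0.124 + 0.094 + 0.089 = 0.464.
P(Grade=A) = 0.070 + 0.081 + 0.042 = 0.193.
P(Cohort=C5, Grade=A) − P(Cohort=C5)P(Grade=A) = 0.042 − 0.464×0.193 = -0.04755.

-0.04755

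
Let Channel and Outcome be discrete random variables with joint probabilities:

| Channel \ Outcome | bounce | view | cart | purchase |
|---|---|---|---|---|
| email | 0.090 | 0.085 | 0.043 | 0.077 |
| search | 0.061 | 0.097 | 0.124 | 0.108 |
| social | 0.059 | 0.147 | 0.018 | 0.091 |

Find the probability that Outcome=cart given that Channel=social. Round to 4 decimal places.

P(Channel=social) = 0.059 + 0.147 + 0.018 + 0.091 = 0.315.
P(Outcome=cart | Channel=social) = 0.018/0.315 = 0.0571.

0.0571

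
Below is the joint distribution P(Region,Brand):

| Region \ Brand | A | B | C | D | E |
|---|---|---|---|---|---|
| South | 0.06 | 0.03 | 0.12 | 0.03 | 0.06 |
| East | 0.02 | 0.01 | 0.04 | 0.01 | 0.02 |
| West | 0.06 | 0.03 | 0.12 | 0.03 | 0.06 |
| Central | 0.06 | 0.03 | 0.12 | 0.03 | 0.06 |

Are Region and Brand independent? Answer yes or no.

yes

Every cell satisfies P(Region,Brand) = P(Region)·P(Brand). For instance P(Region=West) = 0.30, P(Brand=E) = 0.20, and 0.30×0.20 = 0.06 matches the joint entry. So Region and Brand are independent.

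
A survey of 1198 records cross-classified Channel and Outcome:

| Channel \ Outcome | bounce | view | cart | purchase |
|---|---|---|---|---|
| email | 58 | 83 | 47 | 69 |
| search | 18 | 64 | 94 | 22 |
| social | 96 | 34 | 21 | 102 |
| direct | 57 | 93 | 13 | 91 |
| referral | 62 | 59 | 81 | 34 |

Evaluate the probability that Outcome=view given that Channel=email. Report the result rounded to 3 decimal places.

Total with Channel=email: 58 + 83 + 47 + 69 = 257.
P(Outcome=view | Channel=email) = 83/257 = 0.323.

0.323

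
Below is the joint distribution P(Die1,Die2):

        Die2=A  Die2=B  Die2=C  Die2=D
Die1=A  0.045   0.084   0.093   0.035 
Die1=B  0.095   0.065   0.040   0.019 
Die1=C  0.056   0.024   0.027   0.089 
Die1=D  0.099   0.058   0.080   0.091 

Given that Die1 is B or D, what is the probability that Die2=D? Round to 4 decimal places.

0.2011

P(Die1=B) = 0.095 + 0.065 + 0.040 + 0.019 = 0.219.
P(Die1=D) = 0.099 + 0.058 + 0.080 + 0.091 = 0.328.
P(Die1 ∈ {B, D}) = 0.219 + 0.328 = 0.547; P(Die2=D, Die1 ∈ {B, D}) = 0.019 + 0.091 = 0.110.
P(Die2=D | Die1 ∈ {B, D}) = 0.110/0.547 = 0.2011.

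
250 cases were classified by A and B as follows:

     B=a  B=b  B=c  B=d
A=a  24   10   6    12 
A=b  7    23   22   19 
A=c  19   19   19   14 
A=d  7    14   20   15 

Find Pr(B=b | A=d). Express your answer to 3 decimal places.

0.250

Total with A=d: 7 + 14 + 20 + 15 = 56.
P(B=b | A=d) = 14/56 = 0.250.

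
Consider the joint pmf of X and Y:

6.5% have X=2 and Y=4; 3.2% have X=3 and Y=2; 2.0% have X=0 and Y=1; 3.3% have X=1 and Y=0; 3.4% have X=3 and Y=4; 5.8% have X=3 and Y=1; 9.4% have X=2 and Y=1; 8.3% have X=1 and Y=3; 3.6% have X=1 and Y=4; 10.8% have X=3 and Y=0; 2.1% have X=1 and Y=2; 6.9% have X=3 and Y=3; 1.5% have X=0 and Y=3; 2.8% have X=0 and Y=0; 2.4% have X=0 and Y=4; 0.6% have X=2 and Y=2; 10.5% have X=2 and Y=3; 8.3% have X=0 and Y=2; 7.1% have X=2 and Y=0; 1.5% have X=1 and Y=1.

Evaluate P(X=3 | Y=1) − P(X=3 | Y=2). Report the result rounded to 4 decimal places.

P(Y=1) = 0.020 + 0.015 + 0.094 + 0.058 = 0.187; P(X=3 | Y=1) = 0.058/0.187 = 0.31016.
P(Y=2) = 0.083 + 0.021 + 0.006 + 0.032 = 0.142; P(X=3 | Y=2) = 0.032/0.142 = 0.22535.
Difference = 0.0848.

0.0848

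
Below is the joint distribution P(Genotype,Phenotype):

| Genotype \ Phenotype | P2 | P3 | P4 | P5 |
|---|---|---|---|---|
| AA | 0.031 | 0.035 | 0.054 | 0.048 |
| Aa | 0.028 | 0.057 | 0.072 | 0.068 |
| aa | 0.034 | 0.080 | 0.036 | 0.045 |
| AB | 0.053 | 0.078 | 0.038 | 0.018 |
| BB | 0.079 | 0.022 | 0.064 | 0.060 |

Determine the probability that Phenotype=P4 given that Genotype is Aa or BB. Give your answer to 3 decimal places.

P(Genotype=Aa) = 0.028 + 0.057 + 0.072 + 0.068 = 0.225.
P(Genotype=BB) = 0.079 + 0.022 + 0.064 + 0.060 = 0.225.
P(Genotype ∈ {Aa, BB}) = 0.225 + 0.225 = 0.450; P(Phenotype=P4, Genotype ∈ {Aa, BB}) = 0.072 + 0.064 = 0.136.
P(Phenotype=P4 | Genotype ∈ {Aa, BB}) = 0.136/0.450 = 0.302.

0.302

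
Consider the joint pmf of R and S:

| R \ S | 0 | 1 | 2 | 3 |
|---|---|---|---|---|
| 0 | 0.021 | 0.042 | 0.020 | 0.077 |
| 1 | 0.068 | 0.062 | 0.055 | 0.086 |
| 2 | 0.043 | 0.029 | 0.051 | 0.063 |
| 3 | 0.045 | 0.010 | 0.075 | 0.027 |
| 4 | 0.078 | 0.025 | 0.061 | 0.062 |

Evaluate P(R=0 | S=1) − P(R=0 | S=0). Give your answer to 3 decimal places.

P(S=1) = 0.042 + 0.062 + 0.029 + 0.010 + 0.025 = 0.168; P(R=0 | S=1) = 0.042/0.168 = 0.2500.
P(S=0) = 0.021 + 0.068 + 0.043 + 0.045 + 0.078 = 0.255; P(R=0 | S=0) = 0.021/0.255 = 0.0824.
Difference = 0.168.

0.168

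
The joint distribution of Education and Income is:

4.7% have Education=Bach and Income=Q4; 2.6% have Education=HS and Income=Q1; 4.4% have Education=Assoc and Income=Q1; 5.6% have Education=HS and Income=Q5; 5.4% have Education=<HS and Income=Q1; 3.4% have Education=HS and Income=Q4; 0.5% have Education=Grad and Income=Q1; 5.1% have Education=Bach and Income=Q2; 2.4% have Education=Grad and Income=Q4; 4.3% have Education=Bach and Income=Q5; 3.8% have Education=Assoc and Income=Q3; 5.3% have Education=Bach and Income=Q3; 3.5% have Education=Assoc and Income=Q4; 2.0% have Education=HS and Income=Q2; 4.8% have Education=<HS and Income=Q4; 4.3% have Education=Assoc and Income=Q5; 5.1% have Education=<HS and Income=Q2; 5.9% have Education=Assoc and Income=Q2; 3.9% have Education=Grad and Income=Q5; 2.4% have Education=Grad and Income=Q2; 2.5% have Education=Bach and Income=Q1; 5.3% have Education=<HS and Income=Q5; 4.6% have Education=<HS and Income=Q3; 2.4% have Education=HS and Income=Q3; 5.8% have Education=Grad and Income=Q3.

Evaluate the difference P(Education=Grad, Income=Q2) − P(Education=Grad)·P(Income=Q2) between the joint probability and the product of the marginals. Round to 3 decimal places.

P(Education=Grad) = 0.005 + 0.024 + 0.058 + 0.024 + 0.039 = 0.150.
P(Income=Q2) = 0.051 + 0.020 + 0.059 + 0.051 + 0.024 = 0.205.
P(Education=Grad, Income=Q2) − P(Education=Grad)P(Income=Q2) = 0.024 − 0.150×0.205 = -0.007.

-0.007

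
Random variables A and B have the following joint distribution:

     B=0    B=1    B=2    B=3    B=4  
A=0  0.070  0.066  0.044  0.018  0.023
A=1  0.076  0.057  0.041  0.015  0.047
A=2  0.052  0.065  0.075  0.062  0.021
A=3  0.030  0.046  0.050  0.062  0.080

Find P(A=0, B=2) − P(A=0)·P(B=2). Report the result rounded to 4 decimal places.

-0.0024

P(A=0) = 0.070 + 0.066 + 0.044 + 0.018 + 0.023 = 0.221.
P(B=2) = 0.044 + 0.041 + 0.075 + 0.050 = 0.210.
P(A=0, B=2) − P(A=0)P(B=2) = 0.044 − 0.221×0.210 = -0.0024.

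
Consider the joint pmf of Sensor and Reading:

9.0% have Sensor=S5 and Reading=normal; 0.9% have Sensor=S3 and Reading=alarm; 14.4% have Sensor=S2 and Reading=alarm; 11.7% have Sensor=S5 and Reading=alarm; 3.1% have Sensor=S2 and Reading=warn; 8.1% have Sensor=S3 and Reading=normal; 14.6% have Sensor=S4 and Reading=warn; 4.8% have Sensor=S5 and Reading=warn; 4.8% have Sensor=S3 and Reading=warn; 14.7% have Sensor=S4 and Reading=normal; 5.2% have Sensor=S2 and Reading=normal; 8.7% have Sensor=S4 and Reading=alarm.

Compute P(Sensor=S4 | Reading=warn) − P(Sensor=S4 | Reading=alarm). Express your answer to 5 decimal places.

P(Reading=warn) = 0.031 + 0.048 + 0.146 + 0.048 = 0.273; P(Sensor=S4 | Reading=warn) = 0.146/0.273 = 0.534799.
P(Reading=alarm) = 0.144 + 0.009 + 0.087 + 0.117 = 0.357; P(Sensor=S4 | Reading=alarm) = 0.087/0.357 = 0.243697.
Difference = 0.29110.

0.29110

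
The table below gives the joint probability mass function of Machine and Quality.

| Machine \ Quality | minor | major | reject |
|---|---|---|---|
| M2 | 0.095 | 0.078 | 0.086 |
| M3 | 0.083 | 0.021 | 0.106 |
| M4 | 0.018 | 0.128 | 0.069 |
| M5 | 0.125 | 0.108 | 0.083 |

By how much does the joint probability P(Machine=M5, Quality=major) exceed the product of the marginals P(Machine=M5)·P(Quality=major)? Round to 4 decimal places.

0.0021

P(Machine=M5) = 0.125 + 0.108 + 0.083 = 0.316.
P(Quality=major) = 0.078 + 0.021 + 0.128 + 0.108 = 0.335.
P(Machine=M5, Quality=major) − P(Machine=M5)P(Quality=major) = 0.108 − 0.316×0.335 = 0.0021.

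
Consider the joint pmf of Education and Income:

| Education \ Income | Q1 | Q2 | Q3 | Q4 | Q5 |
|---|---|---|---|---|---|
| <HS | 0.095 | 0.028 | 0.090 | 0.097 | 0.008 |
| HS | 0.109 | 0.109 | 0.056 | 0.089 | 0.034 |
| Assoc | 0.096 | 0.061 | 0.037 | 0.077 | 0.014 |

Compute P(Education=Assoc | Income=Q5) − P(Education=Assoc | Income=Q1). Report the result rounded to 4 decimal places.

-0.0700

P(Income=Q5) = 0.008 + 0.034 + 0.014 = 0.056; P(Education=Assoc | Income=Q5) = 0.014/0.056 = 0.25000.
P(Income=Q1) = 0.095 + 0.109 + 0.096 = 0.300; P(Education=Assoc | Income=Q1) = 0.096/0.300 = 0.32000.
Difference = -0.0700.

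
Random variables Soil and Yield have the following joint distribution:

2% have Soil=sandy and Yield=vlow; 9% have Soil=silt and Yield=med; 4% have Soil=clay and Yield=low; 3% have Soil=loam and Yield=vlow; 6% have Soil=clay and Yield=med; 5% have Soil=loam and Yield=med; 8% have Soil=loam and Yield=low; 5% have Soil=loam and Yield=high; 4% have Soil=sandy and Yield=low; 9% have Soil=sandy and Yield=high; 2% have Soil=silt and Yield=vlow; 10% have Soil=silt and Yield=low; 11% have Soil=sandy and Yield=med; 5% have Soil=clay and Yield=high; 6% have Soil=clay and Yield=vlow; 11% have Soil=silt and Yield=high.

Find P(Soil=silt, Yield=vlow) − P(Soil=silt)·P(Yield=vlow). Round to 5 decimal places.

P(Soil=silt) = 0.02 + 0.10 + 0.09 + 0.11 = 0.32.
P(Yield=vlow) = 0.02 + 0.03 + 0.06 + 0.02 = 0.13.
P(Soil=silt, Yield=vlow) − P(Soil=silt)P(Yield=vlow) = 0.02 − 0.32×0.13 = -0.02160.

-0.02160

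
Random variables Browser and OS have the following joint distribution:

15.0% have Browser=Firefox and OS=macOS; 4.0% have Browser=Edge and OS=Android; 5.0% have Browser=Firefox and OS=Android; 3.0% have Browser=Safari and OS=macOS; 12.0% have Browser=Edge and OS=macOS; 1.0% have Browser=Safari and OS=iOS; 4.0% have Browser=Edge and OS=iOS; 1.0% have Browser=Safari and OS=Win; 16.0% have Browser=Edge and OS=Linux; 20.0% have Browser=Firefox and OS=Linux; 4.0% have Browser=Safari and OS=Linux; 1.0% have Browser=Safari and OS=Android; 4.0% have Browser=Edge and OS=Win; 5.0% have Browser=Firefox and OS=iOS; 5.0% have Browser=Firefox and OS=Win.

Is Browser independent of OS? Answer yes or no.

Every cell satisfies P(Browser,OS) = P(Browser)·P(OS). For instance P(Browser=Edge) = 0.400, P(OS=macOS) = 0.300, and 0.400×0.300 = 0.120 matches the joint entry. So Browser and OS are independent.

yes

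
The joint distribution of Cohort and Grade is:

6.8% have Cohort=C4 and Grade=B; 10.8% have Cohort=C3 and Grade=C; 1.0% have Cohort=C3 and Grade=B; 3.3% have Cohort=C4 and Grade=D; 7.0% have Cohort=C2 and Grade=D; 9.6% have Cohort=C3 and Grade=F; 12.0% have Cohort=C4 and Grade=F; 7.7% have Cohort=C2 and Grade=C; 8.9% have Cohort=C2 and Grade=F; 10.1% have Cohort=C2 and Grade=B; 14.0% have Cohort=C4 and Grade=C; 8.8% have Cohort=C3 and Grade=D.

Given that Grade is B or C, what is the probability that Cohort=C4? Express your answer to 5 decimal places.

P(Grade=B) = 0.101 + 0.010 + 0.068 = 0.179.
P(Grade=C) = 0.077 + 0.108 + 0.140 = 0.325.
P(Grade ∈ {B, C}) = 0.179 + 0.325 = 0.504; P(Cohort=C4, Grade ∈ {B, C}) = 0.068 + 0.140 = 0.208.
P(Cohort=C4 | Grade ∈ {B, C}) = 0.208/0.504 = 0.41270.

0.41270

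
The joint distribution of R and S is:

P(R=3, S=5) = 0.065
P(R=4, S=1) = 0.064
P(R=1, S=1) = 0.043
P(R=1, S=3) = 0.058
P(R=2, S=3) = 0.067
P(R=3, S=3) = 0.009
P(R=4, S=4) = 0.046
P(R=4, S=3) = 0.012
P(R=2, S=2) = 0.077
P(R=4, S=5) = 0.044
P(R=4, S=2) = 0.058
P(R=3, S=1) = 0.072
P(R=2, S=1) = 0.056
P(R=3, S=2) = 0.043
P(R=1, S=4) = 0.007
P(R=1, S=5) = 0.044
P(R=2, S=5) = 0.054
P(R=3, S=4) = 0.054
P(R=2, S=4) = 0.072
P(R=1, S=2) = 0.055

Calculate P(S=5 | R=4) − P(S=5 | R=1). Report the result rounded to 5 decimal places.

-0.01613

P(R=4) = 0.064 + 0.058 + 0.012 + 0.046 + 0.044 = 0.224; P(S=5 | R=4) = 0.044/0.224 = 0.196429.
P(R=1) = 0.043 + 0.055 + 0.058 + 0.007 + 0.044 = 0.207; P(S=5 | R=1) = 0.044/0.207 = 0.212560.
Difference = -0.01613.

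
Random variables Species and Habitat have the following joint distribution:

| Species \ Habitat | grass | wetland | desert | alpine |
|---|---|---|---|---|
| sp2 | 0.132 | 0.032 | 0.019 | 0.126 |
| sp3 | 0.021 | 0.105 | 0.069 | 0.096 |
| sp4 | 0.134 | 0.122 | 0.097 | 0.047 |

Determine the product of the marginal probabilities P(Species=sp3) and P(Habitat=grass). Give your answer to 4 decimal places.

0.0835

P(Species=sp3) = 0.021 + 0.105 + 0.069 + 0.096 = 0.291.
P(Habitat=grass) = 0.132 + 0.021 + 0.134 = 0.287.
Product: 0.291 × 0.287 = 0.0835.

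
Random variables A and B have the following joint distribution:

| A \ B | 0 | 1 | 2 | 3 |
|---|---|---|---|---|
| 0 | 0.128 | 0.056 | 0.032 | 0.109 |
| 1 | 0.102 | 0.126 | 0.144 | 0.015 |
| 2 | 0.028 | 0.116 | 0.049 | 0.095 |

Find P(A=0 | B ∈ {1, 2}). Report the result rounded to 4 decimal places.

0.1683

P(B=1) = 0.056 + 0.126 + 0.116 = 0.298.
P(B=2) = 0.032 + 0.144 + 0.049 = 0.225.
P(B ∈ {1, 2}) = 0.298 + 0.225 = 0.523; P(A=0, B ∈ {1, 2}) = 0.056 + 0.032 = 0.088.
P(A=0 | B ∈ {1, 2}) = 0.088/0.523 = 0.1683.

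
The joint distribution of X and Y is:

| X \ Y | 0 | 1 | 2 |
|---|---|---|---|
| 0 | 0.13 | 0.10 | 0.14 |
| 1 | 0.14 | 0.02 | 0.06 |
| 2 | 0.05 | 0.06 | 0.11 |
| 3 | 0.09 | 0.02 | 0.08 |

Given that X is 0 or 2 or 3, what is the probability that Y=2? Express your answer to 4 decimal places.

0.4231

P(X=0) = 0.13 + 0.10 + 0.14 = 0.37.
P(X=2) = 0.05 + 0.06 + 0.11 = 0.22.
P(X=3) = 0.09 + 0.02 + 0.08 = 0.19.
P(X ∈ {0, 2, 3}) = 0.37 + 0.22 + 0.19 = 0.78; P(Y=2, X ∈ {0, 2, 3}) = 0.14 + 0.11 + 0.08 = 0.33.
P(Y=2 | X ∈ {0, 2, 3}) = 0.33/0.78 = 0.4231.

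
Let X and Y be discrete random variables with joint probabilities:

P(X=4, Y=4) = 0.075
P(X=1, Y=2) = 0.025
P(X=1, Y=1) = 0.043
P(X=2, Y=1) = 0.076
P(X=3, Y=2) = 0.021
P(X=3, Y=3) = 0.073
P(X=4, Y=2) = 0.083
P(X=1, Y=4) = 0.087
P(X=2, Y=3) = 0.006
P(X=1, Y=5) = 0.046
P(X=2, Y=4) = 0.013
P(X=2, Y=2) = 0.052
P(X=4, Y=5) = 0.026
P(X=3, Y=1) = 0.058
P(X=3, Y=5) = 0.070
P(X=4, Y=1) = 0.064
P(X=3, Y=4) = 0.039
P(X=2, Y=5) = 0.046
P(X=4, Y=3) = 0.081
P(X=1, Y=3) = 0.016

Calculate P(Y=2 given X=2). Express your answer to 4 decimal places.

P(X=2) = 0.076 + 0.052 + 0.006 + 0.013 + 0.046 = 0.193.
P(Y=2 | X=2) = 0.052/0.193 = 0.2694.

0.2694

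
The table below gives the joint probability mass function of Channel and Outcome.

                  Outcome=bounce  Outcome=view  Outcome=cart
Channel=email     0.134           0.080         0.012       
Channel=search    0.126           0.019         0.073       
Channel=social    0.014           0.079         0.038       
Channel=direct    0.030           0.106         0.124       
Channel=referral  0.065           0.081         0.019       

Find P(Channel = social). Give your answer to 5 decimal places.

P(Channel=social) = 0.014 + 0.079 + 0.038 = 0.131.

0.13100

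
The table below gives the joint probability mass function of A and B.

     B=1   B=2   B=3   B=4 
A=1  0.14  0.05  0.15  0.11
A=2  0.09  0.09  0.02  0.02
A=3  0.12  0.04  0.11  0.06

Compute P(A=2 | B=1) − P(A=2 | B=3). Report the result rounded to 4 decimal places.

0.1857

P(B=1) = 0.14 + 0.09 + 0.12 = 0.35; P(A=2 | B=1) = 0.09/0.35 = 0.25714.
P(B=3) = 0.15 + 0.02 + 0.11 = 0.28; P(A=2 | B=3) = 0.02/0.28 = 0.07143.
Difference = 0.1857.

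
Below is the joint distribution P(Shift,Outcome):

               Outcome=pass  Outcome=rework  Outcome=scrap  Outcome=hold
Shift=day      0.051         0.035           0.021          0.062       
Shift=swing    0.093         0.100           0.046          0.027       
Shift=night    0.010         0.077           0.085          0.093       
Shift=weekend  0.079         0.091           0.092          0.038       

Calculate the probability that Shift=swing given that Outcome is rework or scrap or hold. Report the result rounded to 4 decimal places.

0.2256

P(Outcome=rework) = 0.035 + 0.100 + 0.077 + 0.091 = 0.303.
P(Outcome=scrap) = 0.021 + 0.046 + 0.085 + 0.092 = 0.244.
P(Outcome=hold) = 0.062 + 0.027 + 0.093 + 0.038 = 0.220.
P(Outcome ∈ {rework, scrap, hold}) = 0.303 + 0.244 + 0.220 = 0.767; P(Shift=swing, Outcome ∈ {rework, scrap, hold}) = 0.100 + 0.046 + 0.027 = 0.173.
P(Shift=swing | Outcome ∈ {rework, scrap, hold}) = 0.173/0.767 = 0.2256.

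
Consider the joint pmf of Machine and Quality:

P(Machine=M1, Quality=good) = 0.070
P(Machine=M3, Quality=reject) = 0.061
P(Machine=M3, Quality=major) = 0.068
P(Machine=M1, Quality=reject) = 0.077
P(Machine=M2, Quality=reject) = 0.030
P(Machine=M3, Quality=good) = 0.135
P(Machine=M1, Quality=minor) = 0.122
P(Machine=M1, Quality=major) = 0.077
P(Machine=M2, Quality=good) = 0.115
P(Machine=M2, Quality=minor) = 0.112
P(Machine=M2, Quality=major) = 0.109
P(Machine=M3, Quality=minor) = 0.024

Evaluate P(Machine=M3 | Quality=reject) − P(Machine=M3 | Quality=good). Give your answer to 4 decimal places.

-0.0588

P(Quality=reject) = 0.077 + 0.030 + 0.061 = 0.168; P(Machine=M3 | Quality=reject) = 0.061/0.168 = 0.36310.
P(Quality=good) = 0.070 + 0.115 + 0.135 = 0.320; P(Machine=M3 | Quality=good) = 0.135/0.320 = 0.42188.
Difference = -0.0588.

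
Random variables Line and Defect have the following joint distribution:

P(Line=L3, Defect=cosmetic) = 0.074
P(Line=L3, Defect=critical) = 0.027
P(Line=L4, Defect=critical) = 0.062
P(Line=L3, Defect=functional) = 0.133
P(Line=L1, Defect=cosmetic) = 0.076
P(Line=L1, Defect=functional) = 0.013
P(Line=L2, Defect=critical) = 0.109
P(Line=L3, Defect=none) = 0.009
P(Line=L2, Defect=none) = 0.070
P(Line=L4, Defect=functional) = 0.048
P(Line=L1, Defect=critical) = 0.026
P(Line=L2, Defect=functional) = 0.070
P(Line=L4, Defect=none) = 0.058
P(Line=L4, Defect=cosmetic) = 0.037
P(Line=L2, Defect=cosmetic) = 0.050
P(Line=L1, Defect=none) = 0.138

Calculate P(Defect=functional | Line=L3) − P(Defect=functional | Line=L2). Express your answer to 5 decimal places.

0.31321

P(Line=L3) = 0.009 + 0.074 + 0.133 + 0.027 = 0.243; P(Defect=functional | Line=L3) = 0.133/0.243 = 0.547325.
P(Line=L2) = 0.070 + 0.050 + 0.070 + 0.109 = 0.299; P(Defect=functional | Line=L2) = 0.070/0.299 = 0.234114.
Difference = 0.31321.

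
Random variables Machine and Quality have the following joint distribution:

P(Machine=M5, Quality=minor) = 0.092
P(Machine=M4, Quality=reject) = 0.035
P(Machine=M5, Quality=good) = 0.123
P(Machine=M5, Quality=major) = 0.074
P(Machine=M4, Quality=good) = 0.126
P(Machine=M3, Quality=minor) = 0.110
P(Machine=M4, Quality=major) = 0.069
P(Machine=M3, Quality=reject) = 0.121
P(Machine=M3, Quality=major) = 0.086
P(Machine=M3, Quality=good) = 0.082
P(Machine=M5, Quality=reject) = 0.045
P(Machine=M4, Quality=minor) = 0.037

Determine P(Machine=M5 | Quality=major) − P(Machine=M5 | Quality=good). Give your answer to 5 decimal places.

-0.04846

P(Quality=major) = 0.086 + 0.069 + 0.074 = 0.229; P(Machine=M5 | Quality=major) = 0.074/0.229 = 0.323144.
P(Quality=good) = 0.082 + 0.126 + 0.123 = 0.331; P(Machine=M5 | Quality=good) = 0.123/0.331 = 0.371601.
Difference = -0.04846.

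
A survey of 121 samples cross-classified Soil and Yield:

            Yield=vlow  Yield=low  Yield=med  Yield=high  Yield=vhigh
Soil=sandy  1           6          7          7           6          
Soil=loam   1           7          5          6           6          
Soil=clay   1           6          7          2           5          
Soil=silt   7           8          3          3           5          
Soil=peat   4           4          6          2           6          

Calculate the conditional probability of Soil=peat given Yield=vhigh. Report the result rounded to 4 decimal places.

Total with Yield=vhigh: 6 + 6 + 5 + 5 + 6 = 28.
P(Soil=peat | Yield=vhigh) = 6/28 = 0.2143.

0.2143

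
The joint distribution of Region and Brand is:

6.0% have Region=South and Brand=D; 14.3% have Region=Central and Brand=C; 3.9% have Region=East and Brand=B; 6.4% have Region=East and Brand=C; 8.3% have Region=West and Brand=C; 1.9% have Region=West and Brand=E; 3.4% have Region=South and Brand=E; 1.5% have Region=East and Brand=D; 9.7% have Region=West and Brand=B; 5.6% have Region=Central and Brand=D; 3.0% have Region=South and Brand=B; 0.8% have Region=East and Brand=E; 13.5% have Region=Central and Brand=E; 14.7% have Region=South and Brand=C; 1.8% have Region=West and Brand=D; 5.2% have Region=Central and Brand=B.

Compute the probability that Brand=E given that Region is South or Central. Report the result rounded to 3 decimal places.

P(Region=South) = 0.030 + 0.147 + 0.060 + 0.034 = 0.271.
P(Region=Central) = 0.052 + 0.143 + 0.056 + 0.135 = 0.386.
P(Region ∈ {South, Central}) = 0.271 + 0.386 = 0.657; P(Brand=E, Region ∈ {South, Central}) = 0.034 + 0.135 = 0.169.
P(Brand=E | Region ∈ {South, Central}) = 0.169/0.657 = 0.257.

0.257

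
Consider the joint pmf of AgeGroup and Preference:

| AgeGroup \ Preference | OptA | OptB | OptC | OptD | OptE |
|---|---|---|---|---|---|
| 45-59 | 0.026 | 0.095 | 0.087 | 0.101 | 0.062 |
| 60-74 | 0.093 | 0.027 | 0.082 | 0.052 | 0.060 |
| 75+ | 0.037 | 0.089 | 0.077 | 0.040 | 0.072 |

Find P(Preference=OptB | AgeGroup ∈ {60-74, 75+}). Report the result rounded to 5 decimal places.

P(AgeGroup=60-74) = 0.093 + 0.027 + 0.082 + 0.052 + 0.060 = 0.314.
P(AgeGroup=75+) = 0.037 + 0.089 + 0.077 + 0.040 + 0.072 = 0.315.
P(AgeGroup ∈ {60-74, 75+}) = 0.314 + 0.315 = 0.629; P(Preference=OptB, AgeGroup ∈ {60-74, 75+}) = 0.027 + 0.089 = 0.116.
P(Preference=OptB | AgeGroup ∈ {60-74, 75+}) = 0.116/0.629 = 0.18442.

0.18442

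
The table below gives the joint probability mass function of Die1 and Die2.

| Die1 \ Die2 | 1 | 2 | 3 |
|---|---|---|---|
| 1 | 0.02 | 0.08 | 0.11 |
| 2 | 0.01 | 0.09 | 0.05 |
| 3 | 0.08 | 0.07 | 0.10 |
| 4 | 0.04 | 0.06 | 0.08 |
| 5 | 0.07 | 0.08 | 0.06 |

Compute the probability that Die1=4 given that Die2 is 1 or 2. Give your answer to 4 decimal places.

0.1667

P(Die2=1) = 0.02 + 0.01 + 0.08 + 0.04 + 0.07 = 0.22.
P(Die2=2) = 0.08 + 0.09 + 0.07 + 0.06 + 0.08 = 0.38.
P(Die2 ∈ {1, 2}) = 0.22 + 0.38 = 0.60; P(Die1=4, Die2 ∈ {1, 2}) = 0.04 + 0.06 = 0.10.
P(Die1=4 | Die2 ∈ {1, 2}) = 0.10/0.60 = 0.1667.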